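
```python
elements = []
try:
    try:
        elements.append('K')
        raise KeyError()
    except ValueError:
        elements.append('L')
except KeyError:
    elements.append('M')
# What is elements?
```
['K', 'M']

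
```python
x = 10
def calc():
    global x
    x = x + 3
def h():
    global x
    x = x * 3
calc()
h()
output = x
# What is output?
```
39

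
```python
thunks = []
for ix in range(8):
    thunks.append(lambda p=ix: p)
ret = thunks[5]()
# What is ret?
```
5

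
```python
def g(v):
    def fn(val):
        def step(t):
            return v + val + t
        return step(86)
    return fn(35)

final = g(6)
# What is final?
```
127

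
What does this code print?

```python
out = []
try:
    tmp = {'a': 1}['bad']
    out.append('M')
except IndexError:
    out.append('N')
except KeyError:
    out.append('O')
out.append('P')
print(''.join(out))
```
OP

KeyError is caught by its specific handler, not IndexError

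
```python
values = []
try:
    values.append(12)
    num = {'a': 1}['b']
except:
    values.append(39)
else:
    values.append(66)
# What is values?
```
[12, 39]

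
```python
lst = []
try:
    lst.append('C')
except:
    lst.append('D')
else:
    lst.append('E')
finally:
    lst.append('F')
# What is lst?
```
['C', 'E', 'F']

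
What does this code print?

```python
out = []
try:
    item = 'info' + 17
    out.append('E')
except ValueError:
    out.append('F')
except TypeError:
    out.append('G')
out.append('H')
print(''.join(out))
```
GH

TypeError is caught by its specific handler, not ValueError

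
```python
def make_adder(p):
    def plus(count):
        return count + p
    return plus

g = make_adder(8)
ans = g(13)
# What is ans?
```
21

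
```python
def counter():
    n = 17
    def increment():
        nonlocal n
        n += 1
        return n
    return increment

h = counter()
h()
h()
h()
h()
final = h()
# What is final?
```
22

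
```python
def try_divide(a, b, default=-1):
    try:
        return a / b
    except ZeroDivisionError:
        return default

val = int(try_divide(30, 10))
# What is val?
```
3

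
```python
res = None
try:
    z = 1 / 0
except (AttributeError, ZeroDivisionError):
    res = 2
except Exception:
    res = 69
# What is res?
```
2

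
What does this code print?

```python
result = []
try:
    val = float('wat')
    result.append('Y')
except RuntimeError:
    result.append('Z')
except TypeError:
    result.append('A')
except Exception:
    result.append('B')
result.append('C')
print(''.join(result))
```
BC

ValueError not specifically caught, falls to Exception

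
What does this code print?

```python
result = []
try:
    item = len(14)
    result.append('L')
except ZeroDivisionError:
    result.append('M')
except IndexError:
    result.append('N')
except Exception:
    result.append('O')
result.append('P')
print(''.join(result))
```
OP

TypeError not specifically caught, falls to Exception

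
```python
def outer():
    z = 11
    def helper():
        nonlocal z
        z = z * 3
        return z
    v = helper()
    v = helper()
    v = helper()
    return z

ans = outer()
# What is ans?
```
297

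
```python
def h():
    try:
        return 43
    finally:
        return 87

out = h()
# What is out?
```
87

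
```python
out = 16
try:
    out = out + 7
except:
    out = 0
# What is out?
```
23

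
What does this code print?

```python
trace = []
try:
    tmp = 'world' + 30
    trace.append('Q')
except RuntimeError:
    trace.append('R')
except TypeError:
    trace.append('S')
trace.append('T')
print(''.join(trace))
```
ST

TypeError is caught by its specific handler, not RuntimeError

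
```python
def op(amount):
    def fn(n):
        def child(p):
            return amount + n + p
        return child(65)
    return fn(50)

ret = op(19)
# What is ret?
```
134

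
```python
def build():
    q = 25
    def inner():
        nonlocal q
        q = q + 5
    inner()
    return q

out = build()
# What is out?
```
30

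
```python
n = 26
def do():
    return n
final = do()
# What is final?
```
26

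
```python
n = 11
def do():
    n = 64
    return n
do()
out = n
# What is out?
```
11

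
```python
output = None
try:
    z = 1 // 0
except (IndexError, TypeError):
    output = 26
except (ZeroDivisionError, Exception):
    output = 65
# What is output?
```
65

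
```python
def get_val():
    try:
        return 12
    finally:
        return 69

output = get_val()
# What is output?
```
69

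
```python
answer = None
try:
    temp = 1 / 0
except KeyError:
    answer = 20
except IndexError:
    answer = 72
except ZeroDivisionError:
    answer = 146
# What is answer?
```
146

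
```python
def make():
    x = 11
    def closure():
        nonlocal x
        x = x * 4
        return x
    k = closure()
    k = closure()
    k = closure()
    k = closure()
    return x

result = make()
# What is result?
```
2816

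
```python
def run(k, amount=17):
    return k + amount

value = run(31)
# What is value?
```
48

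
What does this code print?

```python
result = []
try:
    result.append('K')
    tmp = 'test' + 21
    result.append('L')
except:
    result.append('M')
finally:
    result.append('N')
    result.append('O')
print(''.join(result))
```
KMNO

Code before exception runs, then except, then all of finally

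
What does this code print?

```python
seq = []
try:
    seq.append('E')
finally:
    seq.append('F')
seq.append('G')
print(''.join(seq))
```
EFG

try/finally without except, no exception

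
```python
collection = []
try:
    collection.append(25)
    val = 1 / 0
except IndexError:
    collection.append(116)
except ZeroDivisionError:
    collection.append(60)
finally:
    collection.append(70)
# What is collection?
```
[25, 60, 70]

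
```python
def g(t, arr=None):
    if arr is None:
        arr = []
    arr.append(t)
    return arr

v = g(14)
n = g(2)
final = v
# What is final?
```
[14]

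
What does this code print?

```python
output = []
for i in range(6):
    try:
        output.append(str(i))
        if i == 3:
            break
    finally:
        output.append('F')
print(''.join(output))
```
0F1F2F3F

finally runs even when breaking out of loop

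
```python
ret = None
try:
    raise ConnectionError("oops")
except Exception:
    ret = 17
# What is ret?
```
17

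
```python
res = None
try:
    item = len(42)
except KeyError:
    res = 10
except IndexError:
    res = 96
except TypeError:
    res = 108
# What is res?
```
108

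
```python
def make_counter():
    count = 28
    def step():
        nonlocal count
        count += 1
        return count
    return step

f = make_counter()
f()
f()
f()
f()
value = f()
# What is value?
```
33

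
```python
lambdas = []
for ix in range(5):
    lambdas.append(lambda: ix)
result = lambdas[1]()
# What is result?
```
4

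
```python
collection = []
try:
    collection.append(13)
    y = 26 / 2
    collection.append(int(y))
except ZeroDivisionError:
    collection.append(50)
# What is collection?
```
[13, 13]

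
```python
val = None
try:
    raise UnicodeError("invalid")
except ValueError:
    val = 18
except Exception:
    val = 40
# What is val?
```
18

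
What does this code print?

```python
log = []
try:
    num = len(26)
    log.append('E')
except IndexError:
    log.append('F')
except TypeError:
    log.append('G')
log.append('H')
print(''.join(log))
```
GH

TypeError is caught by its specific handler, not IndexError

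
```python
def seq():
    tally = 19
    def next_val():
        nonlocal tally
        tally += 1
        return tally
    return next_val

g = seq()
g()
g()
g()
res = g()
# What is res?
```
23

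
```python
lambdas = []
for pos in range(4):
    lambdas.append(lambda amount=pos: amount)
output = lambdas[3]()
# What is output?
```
3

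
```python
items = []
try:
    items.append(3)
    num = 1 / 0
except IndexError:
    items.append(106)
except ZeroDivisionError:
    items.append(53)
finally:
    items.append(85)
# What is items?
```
[3, 53, 85]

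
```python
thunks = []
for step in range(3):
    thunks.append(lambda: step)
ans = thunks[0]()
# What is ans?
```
2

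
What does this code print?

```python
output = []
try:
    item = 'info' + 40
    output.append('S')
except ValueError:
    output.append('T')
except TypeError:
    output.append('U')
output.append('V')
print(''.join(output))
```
UV

TypeError is caught by its specific handler, not ValueError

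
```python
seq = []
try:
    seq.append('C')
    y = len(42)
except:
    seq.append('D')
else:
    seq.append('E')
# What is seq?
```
['C', 'D']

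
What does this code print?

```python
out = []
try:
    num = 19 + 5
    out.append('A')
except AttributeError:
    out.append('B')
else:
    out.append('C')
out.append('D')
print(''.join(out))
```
ACD

else block runs when no exception occurs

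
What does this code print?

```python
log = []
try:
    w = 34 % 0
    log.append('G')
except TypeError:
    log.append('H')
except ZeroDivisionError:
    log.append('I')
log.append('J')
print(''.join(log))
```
IJ

ZeroDivisionError is caught by its specific handler, not TypeError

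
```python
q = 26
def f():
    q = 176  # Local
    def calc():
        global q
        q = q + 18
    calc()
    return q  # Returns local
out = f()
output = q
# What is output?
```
44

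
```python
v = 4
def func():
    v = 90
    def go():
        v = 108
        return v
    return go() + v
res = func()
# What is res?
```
198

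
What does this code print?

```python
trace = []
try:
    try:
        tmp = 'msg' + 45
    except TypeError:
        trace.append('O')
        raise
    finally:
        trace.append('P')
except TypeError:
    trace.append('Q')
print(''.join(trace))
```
OPQ

finally runs before re-raised exception propagates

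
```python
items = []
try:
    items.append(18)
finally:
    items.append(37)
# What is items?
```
[18, 37]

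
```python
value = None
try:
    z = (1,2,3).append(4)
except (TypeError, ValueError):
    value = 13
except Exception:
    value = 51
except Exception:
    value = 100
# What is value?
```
51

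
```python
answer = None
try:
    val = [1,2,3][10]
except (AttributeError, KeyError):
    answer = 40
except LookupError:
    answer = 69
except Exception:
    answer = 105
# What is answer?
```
69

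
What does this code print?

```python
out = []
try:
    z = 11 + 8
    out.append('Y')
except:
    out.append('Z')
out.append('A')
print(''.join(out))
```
YA

No exception, try block completes normally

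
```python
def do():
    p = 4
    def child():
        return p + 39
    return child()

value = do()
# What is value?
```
43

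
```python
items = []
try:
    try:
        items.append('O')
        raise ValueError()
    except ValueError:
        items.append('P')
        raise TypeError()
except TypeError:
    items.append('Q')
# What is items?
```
['O', 'P', 'Q']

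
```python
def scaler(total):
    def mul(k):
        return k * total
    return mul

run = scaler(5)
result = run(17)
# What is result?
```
85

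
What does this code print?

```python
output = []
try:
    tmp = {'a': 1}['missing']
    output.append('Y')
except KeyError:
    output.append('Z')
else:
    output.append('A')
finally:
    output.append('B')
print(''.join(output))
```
ZB

Exception: except runs, else skipped, finally runs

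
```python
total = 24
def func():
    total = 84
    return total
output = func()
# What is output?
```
84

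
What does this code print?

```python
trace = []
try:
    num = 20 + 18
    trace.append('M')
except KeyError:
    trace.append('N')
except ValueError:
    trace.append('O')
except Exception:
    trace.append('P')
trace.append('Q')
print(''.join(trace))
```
MQ

No exception, try block completes normally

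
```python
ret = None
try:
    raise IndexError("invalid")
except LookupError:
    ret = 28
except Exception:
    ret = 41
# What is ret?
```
28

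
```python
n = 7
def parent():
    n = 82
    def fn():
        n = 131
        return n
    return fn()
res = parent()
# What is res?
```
131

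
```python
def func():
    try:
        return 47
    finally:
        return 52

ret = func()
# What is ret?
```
52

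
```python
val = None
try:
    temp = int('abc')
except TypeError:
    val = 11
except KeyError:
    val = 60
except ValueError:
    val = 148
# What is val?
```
148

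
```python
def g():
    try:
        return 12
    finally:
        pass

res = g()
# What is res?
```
12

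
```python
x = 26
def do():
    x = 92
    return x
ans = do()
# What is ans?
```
92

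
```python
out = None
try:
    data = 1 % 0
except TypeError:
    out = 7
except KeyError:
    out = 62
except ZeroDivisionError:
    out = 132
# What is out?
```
132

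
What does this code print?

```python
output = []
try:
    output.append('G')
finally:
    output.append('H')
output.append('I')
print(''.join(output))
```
GHI

try/finally without except, no exception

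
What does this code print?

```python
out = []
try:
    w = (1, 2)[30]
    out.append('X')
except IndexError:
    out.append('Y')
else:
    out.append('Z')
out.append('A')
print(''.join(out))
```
YA

else block skipped when exception is caught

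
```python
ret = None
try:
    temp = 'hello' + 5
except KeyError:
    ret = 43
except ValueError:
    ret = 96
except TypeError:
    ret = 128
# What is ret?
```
128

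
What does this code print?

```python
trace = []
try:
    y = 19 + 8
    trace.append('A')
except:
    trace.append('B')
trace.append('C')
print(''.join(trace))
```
AC

No exception, try block completes normally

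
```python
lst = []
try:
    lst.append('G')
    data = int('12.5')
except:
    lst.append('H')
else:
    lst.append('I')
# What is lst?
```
['G', 'H']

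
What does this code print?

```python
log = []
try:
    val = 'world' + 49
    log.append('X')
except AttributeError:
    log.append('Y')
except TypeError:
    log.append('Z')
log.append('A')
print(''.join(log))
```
ZA

TypeError is caught by its specific handler, not AttributeError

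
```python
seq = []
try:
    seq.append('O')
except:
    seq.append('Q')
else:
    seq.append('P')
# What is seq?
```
['O', 'P']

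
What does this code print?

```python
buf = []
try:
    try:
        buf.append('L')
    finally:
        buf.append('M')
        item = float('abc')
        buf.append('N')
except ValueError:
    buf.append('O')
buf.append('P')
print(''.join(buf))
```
LMOP

Exception in inner finally caught by outer except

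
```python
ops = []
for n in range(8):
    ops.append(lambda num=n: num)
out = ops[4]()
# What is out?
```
4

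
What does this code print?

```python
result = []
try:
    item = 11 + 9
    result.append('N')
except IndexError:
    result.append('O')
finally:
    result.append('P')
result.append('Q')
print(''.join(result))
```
NPQ

finally runs after normal execution too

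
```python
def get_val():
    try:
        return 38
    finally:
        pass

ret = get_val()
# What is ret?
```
38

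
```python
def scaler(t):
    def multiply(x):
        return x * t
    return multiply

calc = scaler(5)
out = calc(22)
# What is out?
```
110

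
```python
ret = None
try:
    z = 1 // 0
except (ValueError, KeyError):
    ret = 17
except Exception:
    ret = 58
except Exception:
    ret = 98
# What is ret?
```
58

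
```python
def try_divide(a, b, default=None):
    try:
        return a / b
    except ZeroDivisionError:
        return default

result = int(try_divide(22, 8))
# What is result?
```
2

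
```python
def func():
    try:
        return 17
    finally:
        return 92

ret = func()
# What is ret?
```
92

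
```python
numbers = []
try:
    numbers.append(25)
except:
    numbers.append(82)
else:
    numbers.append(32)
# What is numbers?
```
[25, 32]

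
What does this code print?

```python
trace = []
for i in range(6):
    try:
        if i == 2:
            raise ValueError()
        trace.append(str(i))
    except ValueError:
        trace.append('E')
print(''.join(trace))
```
01E345

Exception on i=2 caught, loop continues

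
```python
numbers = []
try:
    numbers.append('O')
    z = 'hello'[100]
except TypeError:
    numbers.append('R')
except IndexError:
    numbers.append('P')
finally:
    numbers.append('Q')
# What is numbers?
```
['O', 'P', 'Q']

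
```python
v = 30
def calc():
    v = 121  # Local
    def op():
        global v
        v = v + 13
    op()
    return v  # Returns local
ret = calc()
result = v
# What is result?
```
43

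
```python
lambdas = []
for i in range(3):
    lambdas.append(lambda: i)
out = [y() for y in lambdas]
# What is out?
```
[2, 2, 2]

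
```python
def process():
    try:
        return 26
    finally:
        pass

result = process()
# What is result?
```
26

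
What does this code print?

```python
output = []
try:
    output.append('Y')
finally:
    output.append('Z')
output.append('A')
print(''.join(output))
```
YZA

try/finally without except, no exception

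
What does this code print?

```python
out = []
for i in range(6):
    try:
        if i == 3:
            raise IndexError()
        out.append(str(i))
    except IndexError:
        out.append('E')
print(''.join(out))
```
012E45

Exception on i=3 caught, loop continues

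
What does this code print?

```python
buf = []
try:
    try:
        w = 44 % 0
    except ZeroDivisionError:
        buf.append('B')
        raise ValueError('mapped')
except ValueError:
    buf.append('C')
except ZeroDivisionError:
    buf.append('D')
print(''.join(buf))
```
BC

New ValueError raised, caught by outer ValueError handler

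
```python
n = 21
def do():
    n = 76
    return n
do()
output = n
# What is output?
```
21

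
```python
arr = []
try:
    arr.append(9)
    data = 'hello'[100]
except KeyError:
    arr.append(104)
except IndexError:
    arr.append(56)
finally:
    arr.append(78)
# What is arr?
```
[9, 56, 78]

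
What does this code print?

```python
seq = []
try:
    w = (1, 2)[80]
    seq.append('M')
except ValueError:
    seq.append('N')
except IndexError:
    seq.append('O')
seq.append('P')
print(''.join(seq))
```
OP

IndexError is caught by its specific handler, not ValueError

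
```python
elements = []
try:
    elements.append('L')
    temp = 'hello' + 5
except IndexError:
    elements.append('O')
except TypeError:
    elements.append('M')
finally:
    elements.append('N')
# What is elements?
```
['L', 'M', 'N']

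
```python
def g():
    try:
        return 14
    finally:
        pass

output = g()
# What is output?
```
14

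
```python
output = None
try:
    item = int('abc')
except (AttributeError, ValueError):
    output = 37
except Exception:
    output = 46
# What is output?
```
37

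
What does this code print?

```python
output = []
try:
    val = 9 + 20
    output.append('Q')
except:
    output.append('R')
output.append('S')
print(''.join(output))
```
QS

No exception, try block completes normally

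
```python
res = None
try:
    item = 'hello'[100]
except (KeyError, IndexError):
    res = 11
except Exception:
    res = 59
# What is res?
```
11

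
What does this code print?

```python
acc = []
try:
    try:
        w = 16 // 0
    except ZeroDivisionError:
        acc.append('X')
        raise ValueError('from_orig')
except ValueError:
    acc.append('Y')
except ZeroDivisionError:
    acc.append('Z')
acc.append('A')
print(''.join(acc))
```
XYA

ValueError raised and caught, original ZeroDivisionError not re-raised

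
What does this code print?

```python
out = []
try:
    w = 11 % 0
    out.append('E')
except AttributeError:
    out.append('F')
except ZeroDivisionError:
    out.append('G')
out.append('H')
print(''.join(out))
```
GH

ZeroDivisionError is caught by its specific handler, not AttributeError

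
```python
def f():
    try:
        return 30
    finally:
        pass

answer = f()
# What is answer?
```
30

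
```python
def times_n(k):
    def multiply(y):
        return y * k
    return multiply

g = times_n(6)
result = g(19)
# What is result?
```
114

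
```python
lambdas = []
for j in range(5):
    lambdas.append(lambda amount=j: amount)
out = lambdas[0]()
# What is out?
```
0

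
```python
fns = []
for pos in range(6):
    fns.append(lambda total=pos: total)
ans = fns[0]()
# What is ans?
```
0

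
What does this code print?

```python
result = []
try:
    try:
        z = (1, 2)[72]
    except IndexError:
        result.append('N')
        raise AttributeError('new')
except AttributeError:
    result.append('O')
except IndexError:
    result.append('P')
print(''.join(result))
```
NO

New AttributeError raised, caught by outer AttributeError handler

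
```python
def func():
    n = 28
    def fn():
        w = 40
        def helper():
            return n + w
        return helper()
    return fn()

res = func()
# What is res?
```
68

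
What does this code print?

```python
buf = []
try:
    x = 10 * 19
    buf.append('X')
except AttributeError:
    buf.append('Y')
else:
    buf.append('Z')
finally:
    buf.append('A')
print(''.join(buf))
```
XZA

else runs before finally when no exception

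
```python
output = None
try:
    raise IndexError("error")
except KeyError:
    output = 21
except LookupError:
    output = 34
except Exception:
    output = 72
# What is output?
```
34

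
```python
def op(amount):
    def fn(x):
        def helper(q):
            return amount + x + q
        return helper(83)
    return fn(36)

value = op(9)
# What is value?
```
128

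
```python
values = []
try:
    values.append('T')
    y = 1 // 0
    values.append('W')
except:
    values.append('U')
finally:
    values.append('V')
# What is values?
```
['T', 'U', 'V']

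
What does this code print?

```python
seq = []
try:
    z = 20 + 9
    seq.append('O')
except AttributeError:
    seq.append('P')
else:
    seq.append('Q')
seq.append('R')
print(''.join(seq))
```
OQR

else block runs when no exception occurs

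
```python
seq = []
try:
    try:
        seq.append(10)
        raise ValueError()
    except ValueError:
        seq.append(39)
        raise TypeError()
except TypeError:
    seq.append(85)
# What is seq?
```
[10, 39, 85]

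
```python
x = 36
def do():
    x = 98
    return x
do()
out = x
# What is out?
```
36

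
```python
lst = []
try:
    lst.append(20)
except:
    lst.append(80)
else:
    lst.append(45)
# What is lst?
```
[20, 45]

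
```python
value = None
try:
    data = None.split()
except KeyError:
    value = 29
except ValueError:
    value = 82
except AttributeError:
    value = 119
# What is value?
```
119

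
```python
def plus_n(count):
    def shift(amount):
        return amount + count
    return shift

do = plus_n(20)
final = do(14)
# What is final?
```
34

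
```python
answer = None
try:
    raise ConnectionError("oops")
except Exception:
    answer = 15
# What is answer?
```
15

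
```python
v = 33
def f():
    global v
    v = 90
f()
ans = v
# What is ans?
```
90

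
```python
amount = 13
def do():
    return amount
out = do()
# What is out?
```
13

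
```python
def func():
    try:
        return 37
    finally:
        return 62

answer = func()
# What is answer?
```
62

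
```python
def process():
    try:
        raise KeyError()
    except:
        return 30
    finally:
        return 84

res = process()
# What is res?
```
84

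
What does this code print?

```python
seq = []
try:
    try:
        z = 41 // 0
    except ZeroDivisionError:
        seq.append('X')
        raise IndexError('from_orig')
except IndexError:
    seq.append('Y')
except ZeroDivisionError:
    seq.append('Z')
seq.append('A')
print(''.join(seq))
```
XYA

IndexError raised and caught, original ZeroDivisionError not re-raised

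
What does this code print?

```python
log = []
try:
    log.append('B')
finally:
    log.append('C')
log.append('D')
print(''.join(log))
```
BCD

try/finally without except, no exception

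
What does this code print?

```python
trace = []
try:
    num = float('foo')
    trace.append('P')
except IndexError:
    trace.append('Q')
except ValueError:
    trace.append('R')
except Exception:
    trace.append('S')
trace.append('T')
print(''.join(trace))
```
RT

ValueError matches before generic Exception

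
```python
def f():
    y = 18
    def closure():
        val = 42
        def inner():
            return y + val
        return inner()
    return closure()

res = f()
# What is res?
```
60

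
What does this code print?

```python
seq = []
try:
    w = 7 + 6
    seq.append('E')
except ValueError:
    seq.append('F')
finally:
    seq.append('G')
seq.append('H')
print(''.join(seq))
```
EGH

finally runs after normal execution too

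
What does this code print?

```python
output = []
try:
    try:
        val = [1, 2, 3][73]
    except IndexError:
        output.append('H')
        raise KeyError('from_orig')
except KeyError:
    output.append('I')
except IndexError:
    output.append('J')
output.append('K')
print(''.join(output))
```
HIK

KeyError raised and caught, original IndexError not re-raised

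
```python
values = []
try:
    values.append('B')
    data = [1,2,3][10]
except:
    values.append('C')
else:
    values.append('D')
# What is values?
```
['B', 'C']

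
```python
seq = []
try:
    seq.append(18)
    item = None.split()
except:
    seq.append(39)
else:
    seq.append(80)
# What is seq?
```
[18, 39]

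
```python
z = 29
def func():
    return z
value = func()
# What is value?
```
29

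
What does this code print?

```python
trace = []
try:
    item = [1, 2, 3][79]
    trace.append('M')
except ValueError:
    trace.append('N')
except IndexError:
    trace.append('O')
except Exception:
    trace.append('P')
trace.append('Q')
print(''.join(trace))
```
OQ

IndexError matches before generic Exception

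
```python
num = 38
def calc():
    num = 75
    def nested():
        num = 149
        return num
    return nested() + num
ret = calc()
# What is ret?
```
224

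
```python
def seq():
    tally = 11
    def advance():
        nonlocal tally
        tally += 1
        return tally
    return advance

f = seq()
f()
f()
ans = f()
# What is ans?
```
14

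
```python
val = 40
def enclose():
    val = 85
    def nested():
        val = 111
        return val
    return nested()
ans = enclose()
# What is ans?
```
111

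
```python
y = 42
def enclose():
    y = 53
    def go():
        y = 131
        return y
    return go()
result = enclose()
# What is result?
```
131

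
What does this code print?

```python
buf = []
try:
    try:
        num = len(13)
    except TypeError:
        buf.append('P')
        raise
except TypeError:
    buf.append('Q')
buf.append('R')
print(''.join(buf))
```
PQR

raise without argument re-raises current exception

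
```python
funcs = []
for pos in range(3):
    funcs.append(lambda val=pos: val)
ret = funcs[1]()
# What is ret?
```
1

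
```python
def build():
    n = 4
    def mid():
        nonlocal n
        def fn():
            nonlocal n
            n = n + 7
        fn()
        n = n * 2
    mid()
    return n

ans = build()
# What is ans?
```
22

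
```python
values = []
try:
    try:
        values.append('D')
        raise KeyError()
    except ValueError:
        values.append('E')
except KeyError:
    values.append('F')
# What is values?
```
['D', 'F']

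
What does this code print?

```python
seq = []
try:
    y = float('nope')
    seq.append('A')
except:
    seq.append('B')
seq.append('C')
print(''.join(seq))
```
BC

Exception raised in try, caught by bare except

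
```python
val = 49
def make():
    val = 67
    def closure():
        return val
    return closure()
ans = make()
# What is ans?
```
67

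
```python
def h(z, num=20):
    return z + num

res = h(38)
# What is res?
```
58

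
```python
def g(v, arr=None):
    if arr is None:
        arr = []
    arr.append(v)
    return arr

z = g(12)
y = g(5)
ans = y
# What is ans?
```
[5]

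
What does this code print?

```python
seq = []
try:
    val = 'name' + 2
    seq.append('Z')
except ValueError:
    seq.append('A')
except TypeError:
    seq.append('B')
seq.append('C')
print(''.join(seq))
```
BC

TypeError is caught by its specific handler, not ValueError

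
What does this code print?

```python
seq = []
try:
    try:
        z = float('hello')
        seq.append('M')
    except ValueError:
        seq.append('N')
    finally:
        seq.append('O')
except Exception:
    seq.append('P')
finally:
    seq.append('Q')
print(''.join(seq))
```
NOQ

Both finally blocks run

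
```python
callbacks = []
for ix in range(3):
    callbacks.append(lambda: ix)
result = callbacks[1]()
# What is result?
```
2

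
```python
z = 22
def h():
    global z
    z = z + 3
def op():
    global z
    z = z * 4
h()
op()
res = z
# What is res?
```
100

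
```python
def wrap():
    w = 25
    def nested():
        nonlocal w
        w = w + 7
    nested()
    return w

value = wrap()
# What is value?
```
32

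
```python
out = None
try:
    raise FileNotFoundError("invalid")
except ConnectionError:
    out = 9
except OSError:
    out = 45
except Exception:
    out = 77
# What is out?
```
45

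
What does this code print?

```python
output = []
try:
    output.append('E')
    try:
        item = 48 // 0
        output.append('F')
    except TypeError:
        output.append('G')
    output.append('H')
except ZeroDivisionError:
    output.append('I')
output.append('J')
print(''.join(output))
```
EIJ

Inner handler doesn't match, propagates to outer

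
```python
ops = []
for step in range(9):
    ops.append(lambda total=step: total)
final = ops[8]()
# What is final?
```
8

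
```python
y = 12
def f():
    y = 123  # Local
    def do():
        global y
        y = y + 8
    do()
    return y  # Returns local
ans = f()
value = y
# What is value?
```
20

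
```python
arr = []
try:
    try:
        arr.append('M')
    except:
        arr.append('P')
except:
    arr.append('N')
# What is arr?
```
['M']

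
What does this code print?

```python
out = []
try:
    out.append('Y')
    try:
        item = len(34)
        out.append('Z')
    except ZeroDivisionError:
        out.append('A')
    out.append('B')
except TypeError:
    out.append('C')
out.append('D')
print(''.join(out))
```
YCD

Inner handler doesn't match, propagates to outer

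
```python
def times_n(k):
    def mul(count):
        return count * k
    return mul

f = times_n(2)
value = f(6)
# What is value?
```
12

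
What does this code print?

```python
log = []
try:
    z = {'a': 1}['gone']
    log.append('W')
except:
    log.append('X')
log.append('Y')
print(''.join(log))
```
XY

Exception raised in try, caught by bare except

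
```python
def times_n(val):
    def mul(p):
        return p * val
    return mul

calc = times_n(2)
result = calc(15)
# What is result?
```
30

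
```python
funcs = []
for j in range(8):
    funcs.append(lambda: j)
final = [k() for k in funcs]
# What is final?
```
[7, 7, 7, 7, 7, 7, 7, 7]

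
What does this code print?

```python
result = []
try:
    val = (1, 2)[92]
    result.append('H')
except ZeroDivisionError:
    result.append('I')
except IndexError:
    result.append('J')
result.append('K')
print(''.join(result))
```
JK

IndexError is caught by its specific handler, not ZeroDivisionError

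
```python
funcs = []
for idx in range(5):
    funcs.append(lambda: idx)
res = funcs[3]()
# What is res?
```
4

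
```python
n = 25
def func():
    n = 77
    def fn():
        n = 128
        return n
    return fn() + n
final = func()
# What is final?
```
205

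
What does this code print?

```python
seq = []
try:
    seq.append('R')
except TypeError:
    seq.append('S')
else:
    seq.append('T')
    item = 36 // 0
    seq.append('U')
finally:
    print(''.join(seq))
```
RT

Try succeeds, else appends 'T', ZeroDivisionError in else is uncaught, finally prints before exception propagates ('U' never appended)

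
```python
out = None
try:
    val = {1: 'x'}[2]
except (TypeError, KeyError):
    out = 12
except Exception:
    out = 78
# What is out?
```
12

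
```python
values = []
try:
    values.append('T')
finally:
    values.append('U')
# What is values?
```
['T', 'U']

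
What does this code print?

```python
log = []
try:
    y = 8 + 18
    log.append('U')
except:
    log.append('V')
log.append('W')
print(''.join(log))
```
UW

No exception, try block completes normally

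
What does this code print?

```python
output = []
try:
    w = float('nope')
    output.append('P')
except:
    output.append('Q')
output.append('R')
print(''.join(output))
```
QR

Exception raised in try, caught by bare except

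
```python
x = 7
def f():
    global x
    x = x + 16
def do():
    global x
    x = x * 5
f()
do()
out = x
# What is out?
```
115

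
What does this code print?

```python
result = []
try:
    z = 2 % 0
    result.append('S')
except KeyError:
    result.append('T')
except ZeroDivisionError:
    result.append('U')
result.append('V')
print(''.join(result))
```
UV

ZeroDivisionError is caught by its specific handler, not KeyError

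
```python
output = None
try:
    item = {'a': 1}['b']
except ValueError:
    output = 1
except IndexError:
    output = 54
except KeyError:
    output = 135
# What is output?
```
135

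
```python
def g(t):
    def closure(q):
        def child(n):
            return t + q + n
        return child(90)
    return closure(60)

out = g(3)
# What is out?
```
153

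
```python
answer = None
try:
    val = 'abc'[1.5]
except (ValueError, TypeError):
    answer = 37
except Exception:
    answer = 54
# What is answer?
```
37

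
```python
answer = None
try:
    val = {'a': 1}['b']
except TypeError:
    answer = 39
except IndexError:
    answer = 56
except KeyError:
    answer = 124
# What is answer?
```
124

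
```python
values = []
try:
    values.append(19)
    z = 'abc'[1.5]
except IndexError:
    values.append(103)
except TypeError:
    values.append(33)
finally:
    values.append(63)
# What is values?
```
[19, 33, 63]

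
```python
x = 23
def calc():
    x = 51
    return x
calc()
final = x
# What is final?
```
23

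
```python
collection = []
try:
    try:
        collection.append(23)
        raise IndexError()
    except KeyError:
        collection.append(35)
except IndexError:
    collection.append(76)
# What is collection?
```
[23, 76]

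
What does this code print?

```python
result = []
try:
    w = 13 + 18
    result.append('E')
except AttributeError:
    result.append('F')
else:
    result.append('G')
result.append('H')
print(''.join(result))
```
EGH

else block runs when no exception occurs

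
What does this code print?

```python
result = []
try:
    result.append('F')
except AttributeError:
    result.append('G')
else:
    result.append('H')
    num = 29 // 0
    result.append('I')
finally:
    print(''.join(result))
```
FH

Try succeeds, else appends 'H', ZeroDivisionError in else is uncaught, finally prints before exception propagates ('I' never appended)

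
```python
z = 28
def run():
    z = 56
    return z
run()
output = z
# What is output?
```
28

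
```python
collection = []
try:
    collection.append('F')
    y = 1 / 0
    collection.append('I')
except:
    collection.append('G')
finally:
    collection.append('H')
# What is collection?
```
['F', 'G', 'H']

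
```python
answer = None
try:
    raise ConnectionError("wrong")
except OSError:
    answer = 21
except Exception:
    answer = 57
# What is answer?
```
21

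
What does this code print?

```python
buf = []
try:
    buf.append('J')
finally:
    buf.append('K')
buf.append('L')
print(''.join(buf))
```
JKL

try/finally without except, no exception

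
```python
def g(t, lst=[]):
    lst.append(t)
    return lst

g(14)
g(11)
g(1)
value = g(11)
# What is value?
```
[14, 11, 1, 11]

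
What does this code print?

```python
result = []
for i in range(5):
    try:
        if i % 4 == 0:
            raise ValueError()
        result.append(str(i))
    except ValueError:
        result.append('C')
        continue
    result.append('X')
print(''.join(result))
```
C1X2X3XC

continue in except skips rest of loop body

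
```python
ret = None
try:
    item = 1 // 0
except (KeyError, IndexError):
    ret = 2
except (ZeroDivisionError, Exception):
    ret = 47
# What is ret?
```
47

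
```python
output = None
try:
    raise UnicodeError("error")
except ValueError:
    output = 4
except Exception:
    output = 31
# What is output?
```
4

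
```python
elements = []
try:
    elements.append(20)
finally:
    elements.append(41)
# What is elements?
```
[20, 41]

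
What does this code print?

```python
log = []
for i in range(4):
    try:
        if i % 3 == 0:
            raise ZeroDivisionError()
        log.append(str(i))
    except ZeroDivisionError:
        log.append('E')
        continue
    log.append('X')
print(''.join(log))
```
E1X2XE

continue in except skips rest of loop body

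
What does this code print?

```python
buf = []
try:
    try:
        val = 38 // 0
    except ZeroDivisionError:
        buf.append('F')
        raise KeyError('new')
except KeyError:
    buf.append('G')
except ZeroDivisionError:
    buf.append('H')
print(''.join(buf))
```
FG

New KeyError raised, caught by outer KeyError handler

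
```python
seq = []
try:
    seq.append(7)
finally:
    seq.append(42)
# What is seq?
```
[7, 42]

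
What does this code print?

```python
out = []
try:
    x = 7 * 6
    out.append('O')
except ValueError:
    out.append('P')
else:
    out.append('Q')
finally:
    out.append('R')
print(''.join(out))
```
OQR

else runs before finally when no exception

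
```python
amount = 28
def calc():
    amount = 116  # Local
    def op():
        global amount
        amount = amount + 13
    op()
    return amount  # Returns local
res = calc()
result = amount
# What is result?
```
41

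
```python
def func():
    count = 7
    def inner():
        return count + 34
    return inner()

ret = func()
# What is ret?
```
41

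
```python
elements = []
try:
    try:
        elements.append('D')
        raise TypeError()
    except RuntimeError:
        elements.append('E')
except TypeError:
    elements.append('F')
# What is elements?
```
['D', 'F']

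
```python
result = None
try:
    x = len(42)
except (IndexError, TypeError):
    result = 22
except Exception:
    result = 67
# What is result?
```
22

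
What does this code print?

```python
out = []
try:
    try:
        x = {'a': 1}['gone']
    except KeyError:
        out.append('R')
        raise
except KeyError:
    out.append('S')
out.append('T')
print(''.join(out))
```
RST

raise without argument re-raises current exception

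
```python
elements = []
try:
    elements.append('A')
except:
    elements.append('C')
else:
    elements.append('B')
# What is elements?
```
['A', 'B']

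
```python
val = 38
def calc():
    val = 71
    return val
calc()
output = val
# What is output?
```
38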